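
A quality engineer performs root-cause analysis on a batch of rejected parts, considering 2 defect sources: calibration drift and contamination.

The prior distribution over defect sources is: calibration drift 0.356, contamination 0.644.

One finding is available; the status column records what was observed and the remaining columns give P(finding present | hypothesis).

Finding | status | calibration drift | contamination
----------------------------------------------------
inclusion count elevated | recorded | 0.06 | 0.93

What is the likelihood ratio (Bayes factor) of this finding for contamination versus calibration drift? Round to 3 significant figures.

The Bayes factor is the ratio of the two likelihoods.
  contamination: 0.93
  calibration drift: 0.06
Bayes factor = 0.93 / 0.06 ≈ 15.5

15.5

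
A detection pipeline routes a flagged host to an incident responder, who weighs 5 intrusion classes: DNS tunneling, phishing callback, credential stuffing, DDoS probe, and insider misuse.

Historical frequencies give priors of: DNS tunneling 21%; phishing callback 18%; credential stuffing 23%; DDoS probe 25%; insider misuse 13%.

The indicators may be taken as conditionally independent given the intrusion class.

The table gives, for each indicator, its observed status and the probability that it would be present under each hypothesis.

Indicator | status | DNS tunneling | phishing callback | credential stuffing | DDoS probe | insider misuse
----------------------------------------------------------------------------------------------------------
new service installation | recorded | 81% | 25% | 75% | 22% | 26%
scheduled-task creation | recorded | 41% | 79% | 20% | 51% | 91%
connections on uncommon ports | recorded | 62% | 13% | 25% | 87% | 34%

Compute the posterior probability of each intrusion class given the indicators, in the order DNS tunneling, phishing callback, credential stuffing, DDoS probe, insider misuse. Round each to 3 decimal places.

0.473, 0.051, 0.094, 0.267, 0.114

Multiply each prior by the joint likelihood of the indicator pattern:
  DNS tunneling: 0.21 × 0.81 × 0.41 × 0.62 = 0.043239
  phishing callback: 0.18 × 0.25 × 0.79 × 0.13 = 0.0046215
  credential stuffing: 0.23 × 0.75 × 0.20 × 0.25 = 0.008625
  DDoS probe: 0.25 × 0.22 × 0.51 × 0.87 = 0.024404
  insider misuse: 0.13 × 0.26 × 0.91 × 0.34 = 0.010458
Normalizing constant Z = 0.043239 + 0.0046215 + 0.008625 + 0.024404 + 0.010458 = 0.091347.
P(DNS tunneling | evidence) = 0.043239 / 0.091347 ≈ 0.473
P(phishing callback | evidence) = 0.0046215 / 0.091347 ≈ 0.051
P(credential stuffing | evidence) = 0.008625 / 0.091347 ≈ 0.094
P(DDoS probe | evidence) = 0.024404 / 0.091347 ≈ 0.267
P(insider misuse | evidence) = 0.010458 / 0.091347 ≈ 0.114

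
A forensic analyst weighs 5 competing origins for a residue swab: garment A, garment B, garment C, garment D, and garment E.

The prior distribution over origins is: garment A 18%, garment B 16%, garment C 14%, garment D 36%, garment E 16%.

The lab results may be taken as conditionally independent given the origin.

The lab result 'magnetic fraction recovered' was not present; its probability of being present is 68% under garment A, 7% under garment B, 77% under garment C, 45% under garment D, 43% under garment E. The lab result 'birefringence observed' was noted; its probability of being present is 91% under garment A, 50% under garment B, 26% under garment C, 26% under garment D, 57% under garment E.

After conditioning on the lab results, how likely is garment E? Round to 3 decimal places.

Multiply each prior by the joint likelihood of the lab result pattern (using 1 − P(present | H) for each absent lab result):
  garment A: 0.18 × (1 − 0.68) × 0.91 = 0.052416
  garment B: 0.16 × (1 − 0.07) × 0.50 = 0.0744
  garment C: 0.14 × (1 − 0.77) × 0.26 = 0.008372
  garment D: 0.36 × (1 − 0.45) × 0.26 = 0.05148
  garment E: 0.16 × (1 − 0.43) × 0.57 = 0.051984
Marginal likelihood of the evidence = 0.23865.
P(garment E | evidence) = 0.051984 / 0.23865 ≈ 0.218.

0.218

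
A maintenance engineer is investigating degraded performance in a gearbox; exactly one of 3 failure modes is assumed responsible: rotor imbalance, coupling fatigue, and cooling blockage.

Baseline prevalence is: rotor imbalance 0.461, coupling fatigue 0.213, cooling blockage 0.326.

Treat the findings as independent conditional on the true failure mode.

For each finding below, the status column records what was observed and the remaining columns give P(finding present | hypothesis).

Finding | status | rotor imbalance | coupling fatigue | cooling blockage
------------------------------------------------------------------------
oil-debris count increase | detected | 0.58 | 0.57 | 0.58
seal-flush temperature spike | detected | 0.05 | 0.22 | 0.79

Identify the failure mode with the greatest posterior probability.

Multiply each prior by the joint likelihood of the evidence pattern:
  rotor imbalance: 0.461 × 0.58 × 0.05 = 0.013369
  coupling fatigue: 0.213 × 0.57 × 0.22 = 0.02671
  cooling blockage: 0.326 × 0.58 × 0.79 = 0.14937
Marginal likelihood of the evidence = 0.18945.
P(rotor imbalance | evidence) ≈ 0.013369 / 0.18945 ≈ 0.071
P(coupling fatigue | evidence) ≈ 0.02671 / 0.18945 ≈ 0.141
P(cooling blockage | evidence) ≈ 0.14937 / 0.18945 ≈ 0.788
The largest is 0.788, so cooling blockage is most probable.

cooling blockage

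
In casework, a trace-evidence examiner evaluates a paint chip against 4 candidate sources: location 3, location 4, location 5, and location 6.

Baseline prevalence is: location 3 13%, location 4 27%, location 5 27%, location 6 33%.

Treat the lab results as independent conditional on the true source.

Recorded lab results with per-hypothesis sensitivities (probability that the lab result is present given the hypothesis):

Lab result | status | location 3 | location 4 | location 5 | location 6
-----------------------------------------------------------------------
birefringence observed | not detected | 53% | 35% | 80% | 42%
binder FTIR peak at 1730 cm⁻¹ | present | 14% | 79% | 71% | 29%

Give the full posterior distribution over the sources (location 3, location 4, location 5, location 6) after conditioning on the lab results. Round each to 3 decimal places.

0.035, 0.575, 0.159, 0.230

Multiply each prior by the joint likelihood of the lab result pattern (using 1 − P(present | H) for each absent lab result):
  location 3: 0.13 × (1 − 0.53) × 0.14 = 0.008554
  location 4: 0.27 × (1 − 0.35) × 0.79 = 0.13865
  location 5: 0.27 × (1 − 0.80) × 0.71 = 0.03834
  location 6: 0.33 × (1 − 0.42) × 0.29 = 0.055506
Marginal likelihood of the evidence = 0.24105.
P(location 3 | evidence) = 0.008554 / 0.24105 ≈ 0.035
P(location 4 | evidence) = 0.13865 / 0.24105 ≈ 0.575
P(location 5 | evidence) = 0.03834 / 0.24105 ≈ 0.159
P(location 6 | evidence) = 0.055506 / 0.24105 ≈ 0.230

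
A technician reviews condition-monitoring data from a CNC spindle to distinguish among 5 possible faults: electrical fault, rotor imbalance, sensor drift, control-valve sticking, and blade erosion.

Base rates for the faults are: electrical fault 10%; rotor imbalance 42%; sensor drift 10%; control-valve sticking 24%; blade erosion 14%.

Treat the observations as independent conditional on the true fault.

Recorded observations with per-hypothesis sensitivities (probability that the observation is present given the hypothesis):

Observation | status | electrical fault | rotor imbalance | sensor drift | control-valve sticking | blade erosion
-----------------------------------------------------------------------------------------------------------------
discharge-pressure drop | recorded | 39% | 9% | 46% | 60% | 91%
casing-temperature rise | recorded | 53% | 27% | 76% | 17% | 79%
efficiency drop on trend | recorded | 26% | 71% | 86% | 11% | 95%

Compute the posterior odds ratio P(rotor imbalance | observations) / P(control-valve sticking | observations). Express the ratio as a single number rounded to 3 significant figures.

Unnormalized posterior weight (prior times the observation likelihoods) for each of the two hypotheses:
  rotor imbalance: 0.42 × 0.09 × 0.27 × 0.71 = 0.0072463
  control-valve sticking: 0.24 × 0.60 × 0.17 × 0.11 = 0.0026928
Odds(rotor imbalance : control-valve sticking) = 0.0072463 / 0.0026928 ≈ 2.69.

2.69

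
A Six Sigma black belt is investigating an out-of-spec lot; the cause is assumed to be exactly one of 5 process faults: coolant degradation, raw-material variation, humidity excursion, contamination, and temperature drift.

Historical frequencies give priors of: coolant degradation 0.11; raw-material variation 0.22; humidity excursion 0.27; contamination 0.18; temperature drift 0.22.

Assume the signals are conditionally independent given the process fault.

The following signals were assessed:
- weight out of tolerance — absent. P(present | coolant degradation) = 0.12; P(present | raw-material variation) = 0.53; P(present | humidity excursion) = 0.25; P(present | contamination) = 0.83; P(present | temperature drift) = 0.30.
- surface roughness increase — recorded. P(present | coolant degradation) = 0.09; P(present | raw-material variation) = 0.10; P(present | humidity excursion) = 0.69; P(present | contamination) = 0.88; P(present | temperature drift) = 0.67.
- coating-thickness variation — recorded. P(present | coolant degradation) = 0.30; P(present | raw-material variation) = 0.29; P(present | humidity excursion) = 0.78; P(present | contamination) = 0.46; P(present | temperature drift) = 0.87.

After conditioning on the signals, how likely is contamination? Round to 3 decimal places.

Multiply each prior by the joint likelihood of the signal pattern (using 1 − P(present | H) for each absent signal):
  coolant degradation: 0.11 × (1 − 0.12) × 0.09 × 0.30 = 0.0026136
  raw-material variation: 0.22 × (1 − 0.53) × 0.10 × 0.29 = 0.0029986
  humidity excursion: 0.27 × (1 − 0.25) × 0.69 × 0.78 = 0.10899
  contamination: 0.18 × (1 − 0.83) × 0.88 × 0.46 = 0.012387
  temperature drift: 0.22 × (1 − 0.30) × 0.67 × 0.87 = 0.089767
Normalizing constant Z = 0.0026136 + 0.0029986 + 0.10899 + 0.012387 + 0.089767 = 0.21675.
P(contamination | evidence) = 0.012387 / 0.21675 ≈ 0.057.

0.057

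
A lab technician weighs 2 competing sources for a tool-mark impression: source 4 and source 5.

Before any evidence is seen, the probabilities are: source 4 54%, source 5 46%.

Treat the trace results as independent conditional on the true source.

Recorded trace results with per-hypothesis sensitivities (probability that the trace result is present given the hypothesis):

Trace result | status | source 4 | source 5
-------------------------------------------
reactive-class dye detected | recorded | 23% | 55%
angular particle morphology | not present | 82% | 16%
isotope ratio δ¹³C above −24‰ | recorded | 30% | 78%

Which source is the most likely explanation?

source 5

By Bayes' rule with conditional independence, the unnormalized weight for each hypothesis is prior × ∏ likelihoods (using 1 − P(present | H) for each absent trace result):
  source 4: 0.54 × 0.23 × (1 − 0.82) × 0.30 = 0.0067068
  source 5: 0.46 × 0.55 × (1 − 0.16) × 0.78 = 0.16577
The unnormalized weights sum to 0.17247.
P(source 4 | evidence) ≈ 0.0067068 / 0.17247 ≈ 0.039
P(source 5 | evidence) ≈ 0.16577 / 0.17247 ≈ 0.961
The largest is 0.961, so source 5 is most probable.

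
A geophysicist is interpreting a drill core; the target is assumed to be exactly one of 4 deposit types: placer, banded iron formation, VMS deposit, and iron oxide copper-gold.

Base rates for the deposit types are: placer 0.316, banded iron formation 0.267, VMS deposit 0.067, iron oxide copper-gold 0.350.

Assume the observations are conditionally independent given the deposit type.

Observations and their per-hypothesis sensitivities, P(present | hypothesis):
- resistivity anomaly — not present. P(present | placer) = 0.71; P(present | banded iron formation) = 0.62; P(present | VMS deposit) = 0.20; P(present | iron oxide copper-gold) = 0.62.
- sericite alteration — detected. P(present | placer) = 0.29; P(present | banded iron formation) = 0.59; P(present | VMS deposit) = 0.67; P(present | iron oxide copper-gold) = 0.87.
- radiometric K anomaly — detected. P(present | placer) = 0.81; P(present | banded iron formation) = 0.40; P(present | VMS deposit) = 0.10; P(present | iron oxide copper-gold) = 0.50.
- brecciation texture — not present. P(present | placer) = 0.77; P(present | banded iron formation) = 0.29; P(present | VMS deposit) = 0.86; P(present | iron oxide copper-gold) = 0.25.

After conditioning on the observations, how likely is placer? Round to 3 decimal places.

0.075

By Bayes' rule with conditional independence, the unnormalized weight for each hypothesis is prior × ∏ likelihoods (using 1 − P(present | H) for each absent observation):
  placer: 0.316 × (1 − 0.71) × 0.29 × 0.81 × (1 − 0.77) = 0.004951
  banded iron formation: 0.267 × (1 − 0.62) × 0.59 × 0.40 × (1 − 0.29) = 0.017001
  VMS deposit: 0.067 × (1 − 0.20) × 0.67 × 0.10 × (1 − 0.86) = 0.00050277
  iron oxide copper-gold: 0.350 × (1 − 0.62) × 0.87 × 0.50 × (1 − 0.25) = 0.043391
The unnormalized weights sum to 0.065846.
P(placer | evidence) = 0.004951 / 0.065846 ≈ 0.075.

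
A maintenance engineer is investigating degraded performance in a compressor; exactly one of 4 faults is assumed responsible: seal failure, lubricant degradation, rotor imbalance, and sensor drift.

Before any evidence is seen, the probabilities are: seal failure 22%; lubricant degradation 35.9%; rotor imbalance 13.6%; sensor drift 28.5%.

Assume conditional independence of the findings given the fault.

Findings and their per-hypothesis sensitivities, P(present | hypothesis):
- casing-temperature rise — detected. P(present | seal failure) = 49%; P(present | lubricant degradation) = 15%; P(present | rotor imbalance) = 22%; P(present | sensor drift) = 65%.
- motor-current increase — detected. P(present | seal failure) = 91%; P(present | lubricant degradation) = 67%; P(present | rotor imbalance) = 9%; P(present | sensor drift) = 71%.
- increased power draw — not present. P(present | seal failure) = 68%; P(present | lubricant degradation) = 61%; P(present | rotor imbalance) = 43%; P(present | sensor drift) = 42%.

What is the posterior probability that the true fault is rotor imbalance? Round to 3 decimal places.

0.012

By Bayes' rule with conditional independence, the unnormalized weight for each hypothesis is prior × ∏ likelihoods (using 1 − P(present | H) for each absent finding):
  seal failure: 0.220 × 0.49 × 0.91 × (1 − 0.68) = 0.031391
  lubricant degradation: 0.359 × 0.15 × 0.67 × (1 − 0.61) = 0.014071
  rotor imbalance: 0.136 × 0.22 × 0.09 × (1 − 0.43) = 0.0015349
  sensor drift: 0.285 × 0.65 × 0.71 × (1 − 0.42) = 0.076286
The unnormalized weights sum to 0.12328.
P(rotor imbalance | evidence) = 0.0015349 / 0.12328 ≈ 0.012.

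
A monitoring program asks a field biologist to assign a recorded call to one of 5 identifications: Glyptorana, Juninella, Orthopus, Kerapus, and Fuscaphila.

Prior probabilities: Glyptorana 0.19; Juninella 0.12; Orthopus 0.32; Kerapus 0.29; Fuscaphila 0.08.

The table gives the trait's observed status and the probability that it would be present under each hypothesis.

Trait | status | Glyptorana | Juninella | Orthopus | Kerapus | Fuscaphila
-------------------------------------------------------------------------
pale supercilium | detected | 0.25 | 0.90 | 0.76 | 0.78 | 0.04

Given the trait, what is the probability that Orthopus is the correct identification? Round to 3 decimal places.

0.387

By Bayes' rule, the unnormalized weight for each hypothesis is prior × likelihood:
  Glyptorana: 0.19 × 0.25 = 0.0475
  Juninella: 0.12 × 0.90 = 0.108
  Orthopus: 0.32 × 0.76 = 0.2432
  Kerapus: 0.29 × 0.78 = 0.2262
  Fuscaphila: 0.08 × 0.04 = 0.0032
Normalizing constant Z = 0.0475 + 0.108 + 0.2432 + 0.2262 + 0.0032 = 0.6281.
P(Orthopus | evidence) = 0.2432 / 0.6281 ≈ 0.387.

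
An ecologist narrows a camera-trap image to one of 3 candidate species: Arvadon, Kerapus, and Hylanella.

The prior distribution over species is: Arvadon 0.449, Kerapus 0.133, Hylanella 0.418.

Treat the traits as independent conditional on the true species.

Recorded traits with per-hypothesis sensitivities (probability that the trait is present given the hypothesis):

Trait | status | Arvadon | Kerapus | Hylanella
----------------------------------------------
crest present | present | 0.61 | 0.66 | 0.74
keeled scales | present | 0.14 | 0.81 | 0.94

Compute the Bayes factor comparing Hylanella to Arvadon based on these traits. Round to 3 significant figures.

The Bayes factor is the ratio of the joint likelihoods of the trait pattern under the two hypotheses.
  Hylanella: 0.74 × 0.94 = 0.6956
  Arvadon: 0.61 × 0.14 = 0.0854
Bayes factor = 0.6956 / 0.0854 ≈ 8.15

8.15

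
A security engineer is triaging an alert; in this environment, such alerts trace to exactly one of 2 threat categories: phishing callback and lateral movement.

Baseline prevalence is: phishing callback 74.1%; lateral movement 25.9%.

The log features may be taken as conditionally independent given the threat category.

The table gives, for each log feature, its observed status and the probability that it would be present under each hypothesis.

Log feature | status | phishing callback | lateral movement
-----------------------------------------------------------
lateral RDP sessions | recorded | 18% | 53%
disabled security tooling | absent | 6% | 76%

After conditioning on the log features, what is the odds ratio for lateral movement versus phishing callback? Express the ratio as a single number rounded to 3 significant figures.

The normalizing constant cancels in an odds ratio, so compute prior × likelihood for the two hypotheses only (using 1 − P(present | H) for each absent log feature):
  lateral movement: 0.259 × 0.53 × (1 − 0.76) = 0.032945
  phishing callback: 0.741 × 0.18 × (1 − 0.06) = 0.12538
Odds(lateral movement : phishing callback) = 0.032945 / 0.12538 ≈ 0.263.

0.263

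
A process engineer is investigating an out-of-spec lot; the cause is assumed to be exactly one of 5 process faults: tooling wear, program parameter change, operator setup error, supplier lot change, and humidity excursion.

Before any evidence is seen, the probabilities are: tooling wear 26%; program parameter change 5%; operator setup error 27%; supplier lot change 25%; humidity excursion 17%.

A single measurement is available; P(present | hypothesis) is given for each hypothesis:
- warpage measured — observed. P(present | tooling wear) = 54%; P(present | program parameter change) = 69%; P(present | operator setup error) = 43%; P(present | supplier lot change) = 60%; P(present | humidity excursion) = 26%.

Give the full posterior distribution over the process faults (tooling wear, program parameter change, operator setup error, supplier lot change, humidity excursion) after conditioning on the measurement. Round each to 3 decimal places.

0.289, 0.071, 0.239, 0.309, 0.091

For each hypothesis, the unnormalized posterior weight is prior × likelihood:
  tooling wear: 0.26 × 0.54 = 0.1404
  program parameter change: 0.05 × 0.69 = 0.0345
  operator setup error: 0.27 × 0.43 = 0.1161
  supplier lot change: 0.25 × 0.60 = 0.15
  humidity excursion: 0.17 × 0.26 = 0.0442
Marginal likelihood of the evidence = 0.4852.
P(tooling wear | evidence) = 0.1404 / 0.4852 ≈ 0.289
P(program parameter change | evidence) = 0.0345 / 0.4852 ≈ 0.071
P(operator setup error | evidence) = 0.1161 / 0.4852 ≈ 0.239
P(supplier lot change | evidence) = 0.15 / 0.4852 ≈ 0.309
P(humidity excursion | evidence) = 0.0442 / 0.4852 ≈ 0.091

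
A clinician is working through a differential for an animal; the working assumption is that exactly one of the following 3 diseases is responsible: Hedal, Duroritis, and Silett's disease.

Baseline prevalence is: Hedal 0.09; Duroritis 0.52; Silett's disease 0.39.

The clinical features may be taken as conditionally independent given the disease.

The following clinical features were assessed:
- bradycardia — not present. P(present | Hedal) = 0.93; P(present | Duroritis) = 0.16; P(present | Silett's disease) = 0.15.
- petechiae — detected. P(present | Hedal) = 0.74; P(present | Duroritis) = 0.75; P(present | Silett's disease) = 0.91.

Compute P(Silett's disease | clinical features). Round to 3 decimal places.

0.476

By Bayes' rule with conditional independence, the unnormalized weight for each hypothesis is prior × ∏ likelihoods (using 1 − P(present | H) for each absent clinical feature):
  Hedal: 0.09 × (1 − 0.93) × 0.74 = 0.004662
  Duroritis: 0.52 × (1 − 0.16) × 0.75 = 0.3276
  Silett's disease: 0.39 × (1 − 0.15) × 0.91 = 0.30167
Normalizing constant Z = 0.004662 + 0.3276 + 0.30167 = 0.63393.
P(Silett's disease | evidence) = 0.30167 / 0.63393 ≈ 0.476.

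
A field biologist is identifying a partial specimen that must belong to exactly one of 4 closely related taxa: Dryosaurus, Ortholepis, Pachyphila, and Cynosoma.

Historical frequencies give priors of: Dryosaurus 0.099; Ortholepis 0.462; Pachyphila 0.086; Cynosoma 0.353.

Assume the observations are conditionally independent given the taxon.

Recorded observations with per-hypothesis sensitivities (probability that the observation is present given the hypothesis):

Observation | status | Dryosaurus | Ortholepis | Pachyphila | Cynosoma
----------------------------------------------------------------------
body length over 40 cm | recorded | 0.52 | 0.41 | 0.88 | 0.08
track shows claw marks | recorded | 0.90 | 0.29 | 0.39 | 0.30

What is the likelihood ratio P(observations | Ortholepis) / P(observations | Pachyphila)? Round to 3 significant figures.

Take the product of per-observation likelihoods under each hypothesis, then divide.
  Ortholepis: 0.41 × 0.29 = 0.1189
  Pachyphila: 0.88 × 0.39 = 0.3432
Bayes factor = 0.1189 / 0.3432 ≈ 0.346

0.346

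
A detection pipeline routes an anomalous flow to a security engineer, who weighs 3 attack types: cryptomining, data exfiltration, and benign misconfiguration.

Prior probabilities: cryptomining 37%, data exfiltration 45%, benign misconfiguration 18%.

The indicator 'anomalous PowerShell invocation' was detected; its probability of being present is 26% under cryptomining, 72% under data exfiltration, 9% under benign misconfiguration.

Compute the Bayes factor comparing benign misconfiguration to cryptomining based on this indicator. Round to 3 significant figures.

0.346

Likelihood of this indicator under each hypothesis:
  benign misconfiguration: 0.09
  cryptomining: 0.26
Bayes factor = 0.09 / 0.26 ≈ 0.346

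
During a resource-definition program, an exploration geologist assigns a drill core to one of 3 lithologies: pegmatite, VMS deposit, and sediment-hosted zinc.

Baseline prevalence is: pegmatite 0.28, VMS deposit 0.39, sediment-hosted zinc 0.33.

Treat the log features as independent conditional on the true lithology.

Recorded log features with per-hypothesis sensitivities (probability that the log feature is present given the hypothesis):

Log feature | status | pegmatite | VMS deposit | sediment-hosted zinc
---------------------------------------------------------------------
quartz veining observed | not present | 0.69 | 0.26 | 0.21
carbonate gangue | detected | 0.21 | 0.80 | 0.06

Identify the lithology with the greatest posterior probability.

VMS deposit

By Bayes' rule with conditional independence, the unnormalized weight for each hypothesis is prior × ∏ likelihoods (using 1 − P(present | H) for each absent log feature):
  pegmatite: 0.28 × (1 − 0.69) × 0.21 = 0.018228
  VMS deposit: 0.39 × (1 − 0.26) × 0.80 = 0.23088
  sediment-hosted zinc: 0.33 × (1 − 0.21) × 0.06 = 0.015642
Normalizing constant Z = 0.018228 + 0.23088 + 0.015642 = 0.26475.
P(pegmatite | evidence) ≈ 0.018228 / 0.26475 ≈ 0.069
P(VMS deposit | evidence) ≈ 0.23088 / 0.26475 ≈ 0.872
P(sediment-hosted zinc | evidence) ≈ 0.015642 / 0.26475 ≈ 0.059
The largest is 0.872, so VMS deposit is most probable.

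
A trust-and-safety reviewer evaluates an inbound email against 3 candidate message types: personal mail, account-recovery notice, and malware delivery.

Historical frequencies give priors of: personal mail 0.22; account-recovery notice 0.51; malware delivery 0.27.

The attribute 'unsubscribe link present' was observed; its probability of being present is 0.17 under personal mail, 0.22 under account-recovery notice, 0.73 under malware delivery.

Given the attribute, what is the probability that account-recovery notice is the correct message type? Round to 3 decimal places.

By Bayes' rule, the unnormalized weight for each hypothesis is prior × likelihood:
  personal mail: 0.22 × 0.17 = 0.0374
  account-recovery notice: 0.51 × 0.22 = 0.1122
  malware delivery: 0.27 × 0.73 = 0.1971
Normalizing constant Z = 0.0374 + 0.1122 + 0.1971 = 0.3467.
P(account-recovery notice | evidence) = 0.1122 / 0.3467 ≈ 0.324.

0.324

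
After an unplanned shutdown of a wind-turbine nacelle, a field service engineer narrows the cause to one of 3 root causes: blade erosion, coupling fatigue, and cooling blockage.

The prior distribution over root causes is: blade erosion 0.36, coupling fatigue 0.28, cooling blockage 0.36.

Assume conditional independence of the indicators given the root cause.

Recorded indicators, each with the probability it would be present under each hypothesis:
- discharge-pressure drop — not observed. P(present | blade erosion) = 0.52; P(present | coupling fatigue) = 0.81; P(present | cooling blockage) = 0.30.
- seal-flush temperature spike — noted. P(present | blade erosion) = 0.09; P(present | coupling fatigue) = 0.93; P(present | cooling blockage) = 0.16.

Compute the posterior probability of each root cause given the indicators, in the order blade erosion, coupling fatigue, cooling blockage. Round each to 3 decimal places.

0.148, 0.470, 0.383

By Bayes' rule with conditional independence, the unnormalized weight for each hypothesis is prior × ∏ likelihoods (using 1 − P(present | H) for each absent indicator):
  blade erosion: 0.36 × (1 − 0.52) × 0.09 = 0.015552
  coupling fatigue: 0.28 × (1 − 0.81) × 0.93 = 0.049476
  cooling blockage: 0.36 × (1 − 0.30) × 0.16 = 0.04032
Marginal likelihood of the evidence = 0.10535.
P(blade erosion | evidence) = 0.015552 / 0.10535 ≈ 0.148
P(coupling fatigue | evidence) = 0.049476 / 0.10535 ≈ 0.470
P(cooling blockage | evidence) = 0.04032 / 0.10535 ≈ 0.383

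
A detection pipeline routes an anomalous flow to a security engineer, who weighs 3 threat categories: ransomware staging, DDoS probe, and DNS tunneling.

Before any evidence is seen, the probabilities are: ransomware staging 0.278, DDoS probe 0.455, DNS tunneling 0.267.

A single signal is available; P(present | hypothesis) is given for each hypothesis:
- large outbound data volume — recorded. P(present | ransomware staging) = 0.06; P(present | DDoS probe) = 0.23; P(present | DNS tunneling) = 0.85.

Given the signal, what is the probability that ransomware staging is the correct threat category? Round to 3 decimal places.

0.048

Multiply each prior by the likelihood of the signal:
  ransomware staging: 0.278 × 0.06 = 0.01668
  DDoS probe: 0.455 × 0.23 = 0.10465
  DNS tunneling: 0.267 × 0.85 = 0.22695
Normalizing constant Z = 0.01668 + 0.10465 + 0.22695 = 0.34828.
P(ransomware staging | evidence) = 0.01668 / 0.34828 ≈ 0.048.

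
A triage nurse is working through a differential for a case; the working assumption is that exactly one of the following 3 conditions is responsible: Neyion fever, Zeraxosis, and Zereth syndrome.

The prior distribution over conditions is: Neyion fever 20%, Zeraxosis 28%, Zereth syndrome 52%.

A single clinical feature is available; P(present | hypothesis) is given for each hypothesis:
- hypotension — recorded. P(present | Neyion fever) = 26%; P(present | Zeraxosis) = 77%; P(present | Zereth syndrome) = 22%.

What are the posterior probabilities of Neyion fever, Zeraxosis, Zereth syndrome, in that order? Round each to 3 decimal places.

For each hypothesis, the unnormalized posterior weight is prior × likelihood:
  Neyion fever: 0.20 × 0.26 = 0.052
  Zeraxosis: 0.28 × 0.77 = 0.2156
  Zereth syndrome: 0.52 × 0.22 = 0.1144
Normalizing constant Z = 0.052 + 0.2156 + 0.1144 = 0.382.
P(Neyion fever | evidence) = 0.052 / 0.382 ≈ 0.136
P(Zeraxosis | evidence) = 0.2156 / 0.382 ≈ 0.564
P(Zereth syndrome | evidence) = 0.1144 / 0.382 ≈ 0.299

0.136, 0.564, 0.299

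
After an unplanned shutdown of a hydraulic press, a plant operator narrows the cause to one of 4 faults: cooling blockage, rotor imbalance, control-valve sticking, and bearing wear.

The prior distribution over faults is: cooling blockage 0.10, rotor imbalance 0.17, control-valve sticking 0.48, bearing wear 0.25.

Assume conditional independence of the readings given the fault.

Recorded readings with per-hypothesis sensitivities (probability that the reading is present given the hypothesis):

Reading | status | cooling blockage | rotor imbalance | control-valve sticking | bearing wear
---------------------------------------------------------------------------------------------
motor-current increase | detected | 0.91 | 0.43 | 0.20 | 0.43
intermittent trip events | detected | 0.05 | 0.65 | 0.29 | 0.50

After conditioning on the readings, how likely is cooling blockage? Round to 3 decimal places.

Multiply each prior by the joint likelihood of the reading pattern:
  cooling blockage: 0.10 × 0.91 × 0.05 = 0.00455
  rotor imbalance: 0.17 × 0.43 × 0.65 = 0.047515
  control-valve sticking: 0.48 × 0.20 × 0.29 = 0.02784
  bearing wear: 0.25 × 0.43 × 0.50 = 0.05375
The unnormalized weights sum to 0.13365.
P(cooling blockage | evidence) = 0.00455 / 0.13365 ≈ 0.034.

0.034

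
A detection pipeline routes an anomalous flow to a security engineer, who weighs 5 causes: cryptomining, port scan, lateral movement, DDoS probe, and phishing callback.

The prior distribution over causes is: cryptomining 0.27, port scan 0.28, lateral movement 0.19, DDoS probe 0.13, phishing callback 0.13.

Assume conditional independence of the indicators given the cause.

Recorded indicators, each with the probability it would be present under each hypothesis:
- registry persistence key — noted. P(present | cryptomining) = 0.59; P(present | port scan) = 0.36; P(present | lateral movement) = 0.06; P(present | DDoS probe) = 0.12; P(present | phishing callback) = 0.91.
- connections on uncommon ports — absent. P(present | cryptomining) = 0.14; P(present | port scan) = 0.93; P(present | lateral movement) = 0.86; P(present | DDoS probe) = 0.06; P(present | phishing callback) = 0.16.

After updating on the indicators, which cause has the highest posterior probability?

By Bayes' rule with conditional independence, the unnormalized weight for each hypothesis is prior × ∏ likelihoods (using 1 − P(present | H) for each absent indicator):
  cryptomining: 0.27 × 0.59 × (1 − 0.14) = 0.137
  port scan: 0.28 × 0.36 × (1 − 0.93) = 0.007056
  lateral movement: 0.19 × 0.06 × (1 − 0.86) = 0.001596
  DDoS probe: 0.13 × 0.12 × (1 − 0.06) = 0.014664
  phishing callback: 0.13 × 0.91 × (1 − 0.16) = 0.099372
The unnormalized weights sum to 0.25969.
P(cryptomining | evidence) ≈ 0.137 / 0.25969 ≈ 0.528
P(port scan | evidence) ≈ 0.007056 / 0.25969 ≈ 0.027
P(lateral movement | evidence) ≈ 0.001596 / 0.25969 ≈ 0.006
P(DDoS probe | evidence) ≈ 0.014664 / 0.25969 ≈ 0.056
P(phishing callback | evidence) ≈ 0.099372 / 0.25969 ≈ 0.383
The largest is 0.528, so cryptomining is most probable.

cryptomining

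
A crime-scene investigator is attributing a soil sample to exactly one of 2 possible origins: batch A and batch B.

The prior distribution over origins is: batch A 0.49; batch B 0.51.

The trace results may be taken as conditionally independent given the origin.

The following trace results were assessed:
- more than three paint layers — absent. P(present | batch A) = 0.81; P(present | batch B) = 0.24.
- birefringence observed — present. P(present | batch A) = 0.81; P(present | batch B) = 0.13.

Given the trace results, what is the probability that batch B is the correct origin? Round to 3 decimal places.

Multiply each prior by the joint likelihood of the trace result pattern (using 1 − P(present | H) for each absent trace result):
  batch A: 0.49 × (1 − 0.81) × 0.81 = 0.075411
  batch B: 0.51 × (1 − 0.24) × 0.13 = 0.050388
The unnormalized weights sum to 0.1258.
P(batch B | evidence) = 0.050388 / 0.1258 ≈ 0.401.

0.401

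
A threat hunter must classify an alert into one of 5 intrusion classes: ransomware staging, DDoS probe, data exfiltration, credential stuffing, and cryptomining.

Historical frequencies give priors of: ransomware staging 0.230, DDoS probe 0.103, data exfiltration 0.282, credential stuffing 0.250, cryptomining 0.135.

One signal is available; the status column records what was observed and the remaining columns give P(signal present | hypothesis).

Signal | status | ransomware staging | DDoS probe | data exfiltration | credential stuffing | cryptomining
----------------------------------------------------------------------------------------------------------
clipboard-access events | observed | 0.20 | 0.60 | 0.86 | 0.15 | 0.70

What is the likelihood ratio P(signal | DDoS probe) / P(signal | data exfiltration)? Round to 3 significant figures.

0.698

Likelihood of this signal under each hypothesis:
  DDoS probe: 0.6
  data exfiltration: 0.86
Bayes factor = 0.6 / 0.86 ≈ 0.698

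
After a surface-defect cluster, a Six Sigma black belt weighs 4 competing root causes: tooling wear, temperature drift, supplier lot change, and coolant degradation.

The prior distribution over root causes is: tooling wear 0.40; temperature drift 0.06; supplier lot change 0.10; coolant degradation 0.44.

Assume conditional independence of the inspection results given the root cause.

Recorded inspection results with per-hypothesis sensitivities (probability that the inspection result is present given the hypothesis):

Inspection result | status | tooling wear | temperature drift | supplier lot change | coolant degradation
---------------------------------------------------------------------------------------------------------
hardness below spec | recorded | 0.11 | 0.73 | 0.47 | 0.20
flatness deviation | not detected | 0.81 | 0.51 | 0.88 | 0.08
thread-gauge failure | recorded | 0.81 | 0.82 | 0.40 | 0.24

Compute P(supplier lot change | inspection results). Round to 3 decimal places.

0.049

Multiply each prior by the joint likelihood of the inspection result pattern (using 1 − P(present | H) for each absent inspection result):
  tooling wear: 0.40 × 0.11 × (1 − 0.81) × 0.81 = 0.0067716
  temperature drift: 0.06 × 0.73 × (1 − 0.51) × 0.82 = 0.017599
  supplier lot change: 0.10 × 0.47 × (1 − 0.88) × 0.40 = 0.002256
  coolant degradation: 0.44 × 0.20 × (1 − 0.08) × 0.24 = 0.01943
The unnormalized weights sum to 0.046057.
P(supplier lot change | evidence) = 0.002256 / 0.046057 ≈ 0.049.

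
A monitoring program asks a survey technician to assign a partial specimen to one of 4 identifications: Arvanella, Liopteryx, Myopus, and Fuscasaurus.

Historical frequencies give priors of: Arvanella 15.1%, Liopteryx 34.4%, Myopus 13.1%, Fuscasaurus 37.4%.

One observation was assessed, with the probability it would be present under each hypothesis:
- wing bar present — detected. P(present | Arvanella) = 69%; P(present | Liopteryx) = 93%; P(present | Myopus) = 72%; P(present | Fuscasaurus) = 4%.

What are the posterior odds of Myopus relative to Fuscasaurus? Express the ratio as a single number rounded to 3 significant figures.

6.30

Unnormalized posterior weight (prior times the observation likelihood) for each of the two hypotheses:
  Myopus: 0.131 × 0.72 = 0.09432
  Fuscasaurus: 0.374 × 0.04 = 0.01496
Odds(Myopus : Fuscasaurus) = 0.09432 / 0.01496 ≈ 6.30.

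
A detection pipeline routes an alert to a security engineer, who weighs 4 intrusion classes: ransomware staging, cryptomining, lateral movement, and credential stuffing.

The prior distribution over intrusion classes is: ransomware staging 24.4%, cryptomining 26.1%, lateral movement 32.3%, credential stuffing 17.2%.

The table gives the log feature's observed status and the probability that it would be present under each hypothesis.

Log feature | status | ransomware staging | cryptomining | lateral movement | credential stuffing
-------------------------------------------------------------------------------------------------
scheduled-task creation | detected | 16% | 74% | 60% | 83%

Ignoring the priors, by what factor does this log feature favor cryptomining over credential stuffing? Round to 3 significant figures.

0.892

The Bayes factor is the ratio of the two likelihoods.
  cryptomining: 0.74
  credential stuffing: 0.83
Bayes factor = 0.74 / 0.83 ≈ 0.892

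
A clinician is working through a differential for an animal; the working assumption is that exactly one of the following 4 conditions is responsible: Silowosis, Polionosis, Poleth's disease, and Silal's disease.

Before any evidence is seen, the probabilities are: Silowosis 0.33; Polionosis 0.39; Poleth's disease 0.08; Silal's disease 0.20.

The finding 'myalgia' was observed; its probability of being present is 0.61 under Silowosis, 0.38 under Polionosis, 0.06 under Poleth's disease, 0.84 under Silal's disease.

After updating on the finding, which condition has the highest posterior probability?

Multiply each prior by the likelihood of the finding:
  Silowosis: 0.33 × 0.61 = 0.2013
  Polionosis: 0.39 × 0.38 = 0.1482
  Poleth's disease: 0.08 × 0.06 = 0.0048
  Silal's disease: 0.20 × 0.84 = 0.168
The unnormalized weights sum to 0.5223.
P(Silowosis | evidence) ≈ 0.2013 / 0.5223 ≈ 0.385
P(Polionosis | evidence) ≈ 0.1482 / 0.5223 ≈ 0.284
P(Poleth's disease | evidence) ≈ 0.0048 / 0.5223 ≈ 0.009
P(Silal's disease | evidence) ≈ 0.168 / 0.5223 ≈ 0.322
The largest is 0.385, so Silowosis is most probable.

Silowosis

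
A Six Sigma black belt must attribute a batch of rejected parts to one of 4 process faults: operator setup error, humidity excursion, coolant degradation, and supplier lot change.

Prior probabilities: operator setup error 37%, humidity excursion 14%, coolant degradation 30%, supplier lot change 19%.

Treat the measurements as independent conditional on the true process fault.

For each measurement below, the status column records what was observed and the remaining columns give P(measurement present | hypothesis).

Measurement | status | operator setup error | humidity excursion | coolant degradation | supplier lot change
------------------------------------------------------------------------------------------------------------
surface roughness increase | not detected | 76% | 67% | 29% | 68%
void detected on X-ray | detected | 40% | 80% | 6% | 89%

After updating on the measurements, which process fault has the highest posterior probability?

supplier lot change

Multiply each prior by the joint likelihood of the measurement pattern (using 1 − P(present | H) for each absent measurement):
  operator setup error: 0.37 × (1 − 0.76) × 0.40 = 0.03552
  humidity excursion: 0.14 × (1 − 0.67) × 0.80 = 0.03696
  coolant degradation: 0.30 × (1 − 0.29) × 0.06 = 0.01278
  supplier lot change: 0.19 × (1 − 0.68) × 0.89 = 0.054112
Normalizing constant Z = 0.03552 + 0.03696 + 0.01278 + 0.054112 = 0.13937.
P(operator setup error | evidence) ≈ 0.03552 / 0.13937 ≈ 0.255
P(humidity excursion | evidence) ≈ 0.03696 / 0.13937 ≈ 0.265
P(coolant degradation | evidence) ≈ 0.01278 / 0.13937 ≈ 0.092
P(supplier lot change | evidence) ≈ 0.054112 / 0.13937 ≈ 0.388
The largest is 0.388, so supplier lot change is most probable.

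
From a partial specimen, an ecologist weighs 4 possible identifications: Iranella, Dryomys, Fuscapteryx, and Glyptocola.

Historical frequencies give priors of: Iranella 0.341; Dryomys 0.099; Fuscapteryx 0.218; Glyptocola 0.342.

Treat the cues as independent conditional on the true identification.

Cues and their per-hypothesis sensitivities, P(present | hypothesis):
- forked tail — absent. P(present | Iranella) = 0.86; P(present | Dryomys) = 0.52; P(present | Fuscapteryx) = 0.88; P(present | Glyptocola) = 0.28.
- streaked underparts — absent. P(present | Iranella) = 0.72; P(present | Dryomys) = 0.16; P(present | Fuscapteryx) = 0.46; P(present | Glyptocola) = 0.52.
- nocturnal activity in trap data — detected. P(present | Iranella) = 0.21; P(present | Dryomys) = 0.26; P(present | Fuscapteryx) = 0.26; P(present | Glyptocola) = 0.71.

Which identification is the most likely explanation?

Glyptocola

For each hypothesis, the unnormalized posterior weight is prior × product of the cue likelihoods (using 1 − P(present | H) for each absent cue):
  Iranella: 0.341 × (1 − 0.86) × (1 − 0.72) × 0.21 = 0.0028071
  Dryomys: 0.099 × (1 − 0.52) × (1 − 0.16) × 0.26 = 0.010378
  Fuscapteryx: 0.218 × (1 − 0.88) × (1 − 0.46) × 0.26 = 0.0036729
  Glyptocola: 0.342 × (1 − 0.28) × (1 − 0.52) × 0.71 = 0.083919
Marginal likelihood of the evidence = 0.10078.
P(Iranella | evidence) ≈ 0.0028071 / 0.10078 ≈ 0.028
P(Dryomys | evidence) ≈ 0.010378 / 0.10078 ≈ 0.103
P(Fuscapteryx | evidence) ≈ 0.0036729 / 0.10078 ≈ 0.036
P(Glyptocola | evidence) ≈ 0.083919 / 0.10078 ≈ 0.833
The largest is 0.833, so Glyptocola is most probable.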